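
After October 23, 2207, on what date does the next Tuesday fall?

October 27, 2207

Oct 23, 2207 is a Friday.
From Friday to the next Tuesday is 4 days.
Oct 23, 2207 + 4 = Oct 27, 2207.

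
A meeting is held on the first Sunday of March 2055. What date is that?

March 1, 2055 is a Monday.
The first Sunday is therefore March 7 (6 days later).

March 7, 2055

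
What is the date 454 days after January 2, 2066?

April 1, 2067

+365 (one year) → Jan 2, 2067 (89 left).
Jan has 31 days: +30 → Feb 1, 2067 (59 left).
Feb has 28 days: +28 → Mar 1, 2067 (31 left).
Mar has 31 days: +31 → Apr 1, 2067 (0 left).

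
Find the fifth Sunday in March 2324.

March 30, 2324

March 1, 2324 is a Saturday.
The first Sunday is therefore March 2 (1 days later).
The fifth Sunday is 2 + 4×7 = March 30.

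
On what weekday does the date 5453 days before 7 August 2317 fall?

First find the weekday of Aug 7, 2317. Doomsday rule: the anchor day for the 2300s is Wednesday. For year 17: 17÷12 = 1 r 5, and 5÷4 = 1, so 1+5+1 = 7.
Wednesday + 7 ≡ Wednesday — that's 2317's doomsday.
In August the doomsday date is Aug 8.
Aug 7 is 1 day before Aug 8; 1 mod 7 = 1, so Wednesday − 1 = Tuesday.
5453 mod 7 = 0, so 5453 days before a Tuesday is Tuesday − 0 = Tuesday.

Tuesday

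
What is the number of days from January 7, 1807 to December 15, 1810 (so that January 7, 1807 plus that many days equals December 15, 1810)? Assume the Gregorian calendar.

Jan 7, 1807 → Jan 7, 1808: 365 days.
Jan 7, 1808 → Jan 7, 1809: 366 days (Feb 29, 1808 is in that span).
Jan 7, 1809 → Jan 7, 1810: 365 days.
Jan 7, 1810 → Feb 7, 1810: 31 days (January has 31).
Feb 7, 1810 → Mar 7, 1810: 28 days (February has 28).
Mar 7, 1810 → Apr 7, 1810: 31 days (March has 31).
Apr 7, 1810 → May 7, 1810: 30 days (April has 30).
May 7, 1810 → Jun 7, 1810: 31 days (May has 31).
Jun 7, 1810 → Jul 7, 1810: 30 days (June has 30).
Jul 7, 1810 → Aug 7, 1810: 31 days (July has 31).
Aug 7, 1810 → Sep 7, 1810: 31 days (August has 31).
Sep 7, 1810 → Oct 7, 1810: 30 days (September has 30).
Oct 7, 1810 → Nov 7, 1810: 31 days (October has 31).
Nov 7, 1810 → Dec 7, 1810: 30 days (November has 30).
Dec 7, 1810 → Dec 15, 1810: 8 days.
Total: 1438 days.

1438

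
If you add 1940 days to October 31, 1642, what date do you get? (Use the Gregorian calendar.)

+365 (one year) → Oct 31, 1643 (1575 left).
+366 (one year; includes Feb 29, 1644) → Oct 31, 1644 (1209 left).
+365 (one year) → Oct 31, 1645 (844 left).
+365 (one year) → Oct 31, 1646 (479 left).
+365 (one year) → Oct 31, 1647 (114 left).
Oct has 31 days: +1 → Nov 1, 1647 (113 left).
Nov has 30 days: +30 → Dec 1, 1647 (83 left).
Dec has 31 days: +31 → Jan 1, 1648 (52 left).
Jan has 31 days: +31 → Feb 1, 1648 (21 left).
+21 → Feb 22, 1648.

February 22, 1648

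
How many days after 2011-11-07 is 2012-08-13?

Nov 7, 2011 → Dec 7, 2011: 30 days (November has 30).
Dec 7, 2011 → Jan 7, 2012: 31 days (December has 31).
Jan 7, 2012 → Feb 7, 2012: 31 days (January has 31).
Feb 7, 2012 → Mar 7, 2012: 29 days (February has 29).
Mar 7, 2012 → Apr 7, 2012: 31 days (March has 31).
Apr 7, 2012 → May 7, 2012: 30 days (April has 30).
May 7, 2012 → Jun 7, 2012: 31 days (May has 31).
Jun 7, 2012 → Jul 7, 2012: 30 days (June has 30).
Jul 7, 2012 → Aug 7, 2012: 31 days (July has 31).
Aug 7, 2012 → Aug 13, 2012: 6 days.
Total: 280 days.

280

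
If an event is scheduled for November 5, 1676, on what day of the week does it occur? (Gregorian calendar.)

Doomsday rule: the anchor day for the 1600s is Tuesday. For year 76: 76÷12 = 6 r 4, and 4÷4 = 1, so 6+4+1 = 11.
Tuesday + 11 ≡ Saturday — that's 1676's doomsday.
In November the doomsday date is Nov 7.
Nov 5 is 2 days before Nov 7; 2 mod 7 = 2, so Saturday − 2 = Thursday.

Thursday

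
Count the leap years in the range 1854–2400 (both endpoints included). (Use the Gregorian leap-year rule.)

Multiples of 4 in [1854,2400]: 137.
Of those, multiples of 100: 6 (not leap unless ÷400).
Multiples of 400: 2.
Leap years = 137 − 6 + 2 = 133.

133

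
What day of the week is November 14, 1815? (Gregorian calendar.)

Doomsday rule: the anchor day for the 1800s is Friday. For year 15: 15÷12 = 1 r 3, and 3÷4 = 0, so 1+3+0 = 4.
Friday + 4 ≡ Tuesday — that's 1815's doomsday.
In November the doomsday date is Nov 7.
Nov 14 is 7 days after Nov 7; 7 mod 7 = 0, so Tuesday + 0 = Tuesday.

Tuesday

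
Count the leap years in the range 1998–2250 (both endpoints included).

Multiples of 4 in [1998,2250]: 63.
Of those, multiples of 100: 3 (not leap unless ÷400).
Multiples of 400: 1.
Leap years = 63 − 3 + 1 = 61.

61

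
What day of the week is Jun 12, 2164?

Doomsday rule: the anchor day for the 2100s is Sunday. For year 64: 64÷12 = 5 r 4, and 4÷4 = 1, so 5+4+1 = 10.
Sunday + 10 ≡ Wednesday — that's 2164's doomsday.
In June the doomsday date is Jun 6.
Jun 12 is 6 days after Jun 6; 6 mod 7 = 6, so Wednesday + 6 = Tuesday.

Tuesday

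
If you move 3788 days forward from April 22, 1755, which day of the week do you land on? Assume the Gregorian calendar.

Wednesday

Apr 22, 1755 is a Tuesday.
3788 mod 7 = 1, so 3788 days after a Tuesday is Tuesday + 1 = Wednesday.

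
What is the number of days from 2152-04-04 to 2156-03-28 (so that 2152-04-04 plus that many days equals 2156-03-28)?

Apr 4, 2152 → Apr 4, 2153: 365 days.
Apr 4, 2153 → Apr 4, 2154: 365 days.
Apr 4, 2154 → Apr 4, 2155: 365 days.
Apr 4, 2155 → May 4, 2155: 30 days (April has 30).
May 4, 2155 → Jun 4, 2155: 31 days (May has 31).
Jun 4, 2155 → Jul 4, 2155: 30 days (June has 30).
Jul 4, 2155 → Aug 4, 2155: 31 days (July has 31).
Aug 4, 2155 → Sep 4, 2155: 31 days (August has 31).
Sep 4, 2155 → Oct 4, 2155: 30 days (September has 30).
Oct 4, 2155 → Nov 4, 2155: 31 days (October has 31).
Nov 4, 2155 → Dec 4, 2155: 30 days (November has 30).
Dec 4, 2155 → Jan 4, 2156: 31 days (December has 31).
Jan 4, 2156 → Feb 4, 2156: 31 days (January has 31).
Feb 4, 2156 → Mar 4, 2156: 29 days (February has 29).
Mar 4, 2156 → Mar 28, 2156: 24 days.
Total: 1454 days.

1454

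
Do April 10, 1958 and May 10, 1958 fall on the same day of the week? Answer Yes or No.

From Apr 10, 1958 to May 10, 1958 is 30 days.
30 mod 7 = 2, so they are different weekdays.
(Apr 10, 1958 is a Thursday; May 10, 1958 is a Saturday.)

No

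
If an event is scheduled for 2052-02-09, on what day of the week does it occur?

Friday

Doomsday rule: the anchor day for the 2000s is Tuesday. For year 52: 52÷12 = 4 r 4, and 4÷4 = 1, so 4+4+1 = 9.
Tuesday + 9 ≡ Thursday — that's 2052's doomsday.
In February the doomsday date is Feb 29 (2052 is a leap year (divisible by 4)).
Feb 9 is 20 days before Feb 29; 20 mod 7 = 6, so Thursday − 6 = Friday.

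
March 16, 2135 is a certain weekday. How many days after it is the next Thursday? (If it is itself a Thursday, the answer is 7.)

Mar 16, 2135 is a Wednesday.
From Wednesday to the next Thursday is 1 day.

1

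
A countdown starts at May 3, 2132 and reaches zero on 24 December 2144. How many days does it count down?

May 3, 2132 → May 3, 2133: 365 days.
May 3, 2133 → May 3, 2134: 365 days.
May 3, 2134 → May 3, 2135: 365 days.
May 3, 2135 → May 3, 2136: 366 days (Feb 29, 2136 is in that span).
May 3, 2136 → May 3, 2137: 365 days.
May 3, 2137 → May 3, 2138: 365 days.
May 3, 2138 → May 3, 2139: 365 days.
May 3, 2139 → May 3, 2140: 366 days (Feb 29, 2140 is in that span).
May 3, 2140 → May 3, 2141: 365 days.
May 3, 2141 → May 3, 2142: 365 days.
May 3, 2142 → May 3, 2143: 365 days.
May 3, 2143 → May 3, 2144: 366 days (Feb 29, 2144 is in that span).
May 3, 2144 → Jun 3, 2144: 31 days (May has 31).
Jun 3, 2144 → Jul 3, 2144: 30 days (June has 30).
Jul 3, 2144 → Aug 3, 2144: 31 days (July has 31).
Aug 3, 2144 → Sep 3, 2144: 31 days (August has 31).
Sep 3, 2144 → Oct 3, 2144: 30 days (September has 30).
Oct 3, 2144 → Nov 3, 2144: 31 days (October has 31).
Nov 3, 2144 → Dec 3, 2144: 30 days (November has 30).
Dec 3, 2144 → Dec 24, 2144: 21 days.
Total: 4618 days.

4618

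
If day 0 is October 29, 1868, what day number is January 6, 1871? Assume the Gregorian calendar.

799

Oct 29, 1868 → Oct 29, 1869: 365 days.
Oct 29, 1869 → Oct 29, 1870: 365 days.
Oct 29, 1870 → Nov 29, 1870: 31 days (October has 31).
Nov 29, 1870 → Dec 29, 1870: 30 days (November has 30).
Dec 29, 1870 → Jan 6, 1871: 8 days.
Total: 799 days.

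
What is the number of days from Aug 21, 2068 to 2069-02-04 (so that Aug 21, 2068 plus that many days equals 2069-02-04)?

167

Aug 21, 2068 → Sep 21, 2068: 31 days (August has 31).
Sep 21, 2068 → Oct 21, 2068: 30 days (September has 30).
Oct 21, 2068 → Nov 21, 2068: 31 days (October has 31).
Nov 21, 2068 → Dec 21, 2068: 30 days (November has 30).
Dec 21, 2068 → Jan 21, 2069: 31 days (December has 31).
Jan 21, 2069 → Feb 4, 2069: 14 days.
Total: 167 days.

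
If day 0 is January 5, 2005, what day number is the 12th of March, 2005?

66

Jan 5, 2005 → Feb 5, 2005: 31 days (January has 31).
Feb 5, 2005 → Mar 5, 2005: 28 days (February has 28).
Mar 5, 2005 → Mar 12, 2005: 7 days.
Total: 66 days.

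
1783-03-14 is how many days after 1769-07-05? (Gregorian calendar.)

Jul 5, 1769 → Jul 5, 1770: 365 days.
Jul 5, 1770 → Jul 5, 1771: 365 days.
Jul 5, 1771 → Jul 5, 1772: 366 days (Feb 29, 1772 is in that span).
Jul 5, 1772 → Jul 5, 1773: 365 days.
Jul 5, 1773 → Jul 5, 1774: 365 days.
Jul 5, 1774 → Jul 5, 1775: 365 days.
Jul 5, 1775 → Jul 5, 1776: 366 days (Feb 29, 1776 is in that span).
Jul 5, 1776 → Jul 5, 1777: 365 days.
Jul 5, 1777 → Jul 5, 1778: 365 days.
Jul 5, 1778 → Jul 5, 1779: 365 days.
Jul 5, 1779 → Jul 5, 1780: 366 days (Feb 29, 1780 is in that span).
Jul 5, 1780 → Jul 5, 1781: 365 days.
Jul 5, 1781 → Jul 5, 1782: 365 days.
Jul 5, 1782 → Aug 5, 1782: 31 days (July has 31).
Aug 5, 1782 → Sep 5, 1782: 31 days (August has 31).
Sep 5, 1782 → Oct 5, 1782: 30 days (September has 30).
Oct 5, 1782 → Nov 5, 1782: 31 days (October has 31).
Nov 5, 1782 → Dec 5, 1782: 30 days (November has 30).
Dec 5, 1782 → Jan 5, 1783: 31 days (December has 31).
Jan 5, 1783 → Feb 5, 1783: 31 days (January has 31).
Feb 5, 1783 → Mar 5, 1783: 28 days (February has 28).
Mar 5, 1783 → Mar 14, 1783: 9 days.
Total: 5000 days.

5000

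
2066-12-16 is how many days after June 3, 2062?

Jun 3, 2062 → Jun 3, 2063: 365 days.
Jun 3, 2063 → Jun 3, 2064: 366 days (Feb 29, 2064 is in that span).
Jun 3, 2064 → Jun 3, 2065: 365 days.
Jun 3, 2065 → Jun 3, 2066: 365 days.
Jun 3, 2066 → Jul 3, 2066: 30 days (June has 30).
Jul 3, 2066 → Aug 3, 2066: 31 days (July has 31).
Aug 3, 2066 → Sep 3, 2066: 31 days (August has 31).
Sep 3, 2066 → Oct 3, 2066: 30 days (September has 30).
Oct 3, 2066 → Nov 3, 2066: 31 days (October has 31).
Nov 3, 2066 → Dec 3, 2066: 30 days (November has 30).
Dec 3, 2066 → Dec 16, 2066: 13 days.
Total: 1657 days.

1657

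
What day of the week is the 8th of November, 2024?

Doomsday rule: the anchor day for the 2000s is Tuesday. For year 24: 24÷12 = 2 r 0, and 0÷4 = 0, so 2+0+0 = 2.
Tuesday + 2 ≡ Thursday — that's 2024's doomsday.
In November the doomsday date is Nov 7.
Nov 8 is 1 day after Nov 7; 1 mod 7 = 1, so Thursday + 1 = Friday.

Friday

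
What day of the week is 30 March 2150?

Monday

Doomsday rule: the anchor day for the 2100s is Sunday. For year 50: 50÷12 = 4 r 2, and 2÷4 = 0, so 4+2+0 = 6.
Sunday + 6 ≡ Saturday — that's 2150's doomsday.
In March the doomsday date is Mar 14.
Mar 30 is 16 days after Mar 14; 16 mod 7 = 2, so Saturday + 2 = Monday.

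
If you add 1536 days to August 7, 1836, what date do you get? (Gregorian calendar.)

+365 (one year) → Aug 7, 1837 (1171 left).
+365 (one year) → Aug 7, 1838 (806 left).
+365 (one year) → Aug 7, 1839 (441 left).
+366 (one year; includes Feb 29, 1840) → Aug 7, 1840 (75 left).
Aug has 31 days: +25 → Sep 1, 1840 (50 left).
Sep has 30 days: +30 → Oct 1, 1840 (20 left).
+20 → Oct 21, 1840.

October 21, 1840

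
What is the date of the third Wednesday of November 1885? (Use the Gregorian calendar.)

November 18, 1885

November 1, 1885 is a Sunday.
The first Wednesday is therefore November 4 (3 days later).
The third Wednesday is 4 + 2×7 = November 18.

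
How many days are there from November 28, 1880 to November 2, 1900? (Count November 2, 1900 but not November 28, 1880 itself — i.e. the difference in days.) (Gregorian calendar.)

Nov 28, 1880 → Nov 28, 1881: 365 days.
Nov 28, 1881 → Nov 28, 1882: 365 days.
Nov 28, 1882 → Nov 28, 1883: 365 days.
Nov 28, 1883 → Nov 28, 1884: 366 days (Feb 29, 1884 is in that span).
Nov 28, 1884 → Nov 28, 1885: 365 days.
Nov 28, 1885 → Nov 28, 1886: 365 days.
Nov 28, 1886 → Nov 28, 1887: 365 days.
Nov 28, 1887 → Nov 28, 1888: 366 days (Feb 29, 1888 is in that span).
Nov 28, 1888 → Nov 28, 1889: 365 days.
Nov 28, 1889 → Nov 28, 1890: 365 days.
Nov 28, 1890 → Nov 28, 1891: 365 days.
Nov 28, 1891 → Nov 28, 1892: 366 days (Feb 29, 1892 is in that span).
Nov 28, 1892 → Nov 28, 1893: 365 days.
Nov 28, 1893 → Nov 28, 1894: 365 days.
Nov 28, 1894 → Nov 28, 1895: 365 days.
Nov 28, 1895 → Nov 28, 1896: 366 days (Feb 29, 1896 is in that span).
Nov 28, 1896 → Nov 28, 1897: 365 days.
Nov 28, 1897 → Nov 28, 1898: 365 days.
Nov 28, 1898 → Nov 28, 1899: 365 days.
Nov 28, 1899 → Dec 28, 1899: 30 days (November has 30).
Dec 28, 1899 → Jan 28, 1900: 31 days (December has 31).
Jan 28, 1900 → Feb 28, 1900: 31 days (January has 31).
Feb 28, 1900 → Mar 28, 1900: 28 days (February has 28).
Mar 28, 1900 → Apr 28, 1900: 31 days (March has 31).
Apr 28, 1900 → May 28, 1900: 30 days (April has 30).
May 28, 1900 → Jun 28, 1900: 31 days (May has 31).
Jun 28, 1900 → Jul 28, 1900: 30 days (June has 30).
Jul 28, 1900 → Aug 28, 1900: 31 days (July has 31).
Aug 28, 1900 → Sep 28, 1900: 31 days (August has 31).
Sep 28, 1900 → Oct 28, 1900: 30 days (September has 30).
Oct 28, 1900 → Nov 2, 1900: 5 days.
Total: 7278 days.

7278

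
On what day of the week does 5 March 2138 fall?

Doomsday rule: the anchor day for the 2100s is Sunday. For year 38: 38÷12 = 3 r 2, and 2÷4 = 0, so 3+2+0 = 5.
Sunday + 5 ≡ Friday — that's 2138's doomsday.
In March the doomsday date is Mar 14.
Mar 5 is 9 days before Mar 14; 9 mod 7 = 2, so Friday − 2 = Wednesday.

Wednesday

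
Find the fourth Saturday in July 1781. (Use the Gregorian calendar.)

July 1, 1781 is a Sunday.
The first Saturday is therefore July 7 (6 days later).
The fourth Saturday is 7 + 3×7 = July 28.

July 28, 1781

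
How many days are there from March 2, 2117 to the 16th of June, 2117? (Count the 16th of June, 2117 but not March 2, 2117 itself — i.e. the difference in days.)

106

Mar 2, 2117 → Apr 2, 2117: 31 days (March has 31).
Apr 2, 2117 → May 2, 2117: 30 days (April has 30).
May 2, 2117 → Jun 2, 2117: 31 days (May has 31).
Jun 2, 2117 → Jun 16, 2117: 14 days.
Total: 106 days.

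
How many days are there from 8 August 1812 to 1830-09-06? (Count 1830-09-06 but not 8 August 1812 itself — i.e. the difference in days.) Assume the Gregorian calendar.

6603

Aug 8, 1812 → Aug 8, 1813: 365 days.
Aug 8, 1813 → Aug 8, 1814: 365 days.
Aug 8, 1814 → Aug 8, 1815: 365 days.
Aug 8, 1815 → Aug 8, 1816: 366 days (Feb 29, 1816 is in that span).
Aug 8, 1816 → Aug 8, 1817: 365 days.
Aug 8, 1817 → Aug 8, 1818: 365 days.
Aug 8, 1818 → Aug 8, 1819: 365 days.
Aug 8, 1819 → Aug 8, 1820: 366 days (Feb 29, 1820 is in that span).
Aug 8, 1820 → Aug 8, 1821: 365 days.
Aug 8, 1821 → Aug 8, 1822: 365 days.
Aug 8, 1822 → Aug 8, 1823: 365 days.
Aug 8, 1823 → Aug 8, 1824: 366 days (Feb 29, 1824 is in that span).
Aug 8, 1824 → Aug 8, 1825: 365 days.
Aug 8, 1825 → Aug 8, 1826: 365 days.
Aug 8, 1826 → Aug 8, 1827: 365 days.
Aug 8, 1827 → Aug 8, 1828: 366 days (Feb 29, 1828 is in that span).
Aug 8, 1828 → Aug 8, 1829: 365 days.
Aug 8, 1829 → Sep 8, 1829: 31 days (August has 31).
Sep 8, 1829 → Oct 8, 1829: 30 days (September has 30).
Oct 8, 1829 → Nov 8, 1829: 31 days (October has 31).
Nov 8, 1829 → Dec 8, 1829: 30 days (November has 30).
Dec 8, 1829 → Jan 8, 1830: 31 days (December has 31).
Jan 8, 1830 → Feb 8, 1830: 31 days (January has 31).
Feb 8, 1830 → Mar 8, 1830: 28 days (February has 28).
Mar 8, 1830 → Apr 8, 1830: 31 days (March has 31).
Apr 8, 1830 → May 8, 1830: 30 days (April has 30).
May 8, 1830 → Jun 8, 1830: 31 days (May has 31).
Jun 8, 1830 → Jul 8, 1830: 30 days (June has 30).
Jul 8, 1830 → Aug 8, 1830: 31 days (July has 31).
Aug 8, 1830 → Sep 6, 1830: 29 days.
Total: 6603 days.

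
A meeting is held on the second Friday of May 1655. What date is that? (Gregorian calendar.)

May 14, 1655

May 1, 1655 is a Saturday.
The first Friday is therefore May 7 (6 days later).
The second Friday is 7 + 1×7 = May 14.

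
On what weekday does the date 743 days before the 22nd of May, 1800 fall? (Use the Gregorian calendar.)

Wednesday

May 22, 1800 is a Thursday.
743 mod 7 = 1, so 743 days before a Thursday is Thursday − 1 = Wednesday.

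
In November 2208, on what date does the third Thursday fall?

November 1, 2208 is a Tuesday.
The first Thursday is therefore November 3 (2 days later).
The third Thursday is 3 + 2×7 = November 17.

November 17, 2208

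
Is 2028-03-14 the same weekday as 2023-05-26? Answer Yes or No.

No

From May 26, 2023 to Mar 14, 2028 is 1754 days.
1754 mod 7 = 4, so they are different weekdays.
(May 26, 2023 is a Friday; Mar 14, 2028 is a Tuesday.)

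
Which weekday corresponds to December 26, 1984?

Doomsday rule: the anchor day for the 1900s is Wednesday. For year 84: 84÷12 = 7 r 0, and 0÷4 = 0, so 7+0+0 = 7.
Wednesday + 7 ≡ Wednesday — that's 1984's doomsday.
In December the doomsday date is Dec 12.
Dec 26 is 14 days after Dec 12; 14 mod 7 = 0, so Wednesday + 0 = Wednesday.

Wednesday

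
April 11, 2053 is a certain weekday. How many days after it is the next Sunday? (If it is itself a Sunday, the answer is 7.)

Apr 11, 2053 is a Friday.
From Friday to the next Sunday is 2 days.

2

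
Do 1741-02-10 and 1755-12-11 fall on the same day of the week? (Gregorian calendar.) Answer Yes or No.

From Feb 10, 1741 to Dec 11, 1755 is 5417 days.
5417 mod 7 = 6, so they are different weekdays.
(Feb 10, 1741 is a Friday; Dec 11, 1755 is a Thursday.)

No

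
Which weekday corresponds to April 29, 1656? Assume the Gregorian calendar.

Doomsday rule: the anchor day for the 1600s is Tuesday. For year 56: 56÷12 = 4 r 8, and 8÷4 = 2, so 4+8+2 = 14.
Tuesday + 14 ≡ Tuesday — that's 1656's doomsday.
In April the doomsday date is Apr 4.
Apr 29 is 25 days after Apr 4; 25 mod 7 = 4, so Tuesday + 4 = Saturday.

Saturday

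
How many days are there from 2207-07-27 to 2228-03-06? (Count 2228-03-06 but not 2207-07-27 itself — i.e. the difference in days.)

7528

Jul 27, 2207 → Jul 27, 2208: 366 days (Feb 29, 2208 is in that span).
Jul 27, 2208 → Jul 27, 2209: 365 days.
Jul 27, 2209 → Jul 27, 2210: 365 days.
Jul 27, 2210 → Jul 27, 2211: 365 days.
Jul 27, 2211 → Jul 27, 2212: 366 days (Feb 29, 2212 is in that span).
Jul 27, 2212 → Jul 27, 2213: 365 days.
Jul 27, 2213 → Jul 27, 2214: 365 days.
Jul 27, 2214 → Jul 27, 2215: 365 days.
Jul 27, 2215 → Jul 27, 2216: 366 days (Feb 29, 2216 is in that span).
Jul 27, 2216 → Jul 27, 2217: 365 days.
Jul 27, 2217 → Jul 27, 2218: 365 days.
Jul 27, 2218 → Jul 27, 2219: 365 days.
Jul 27, 2219 → Jul 27, 2220: 366 days (Feb 29, 2220 is in that span).
Jul 27, 2220 → Jul 27, 2221: 365 days.
Jul 27, 2221 → Jul 27, 2222: 365 days.
Jul 27, 2222 → Jul 27, 2223: 365 days.
Jul 27, 2223 → Jul 27, 2224: 366 days (Feb 29, 2224 is in that span).
Jul 27, 2224 → Jul 27, 2225: 365 days.
Jul 27, 2225 → Jul 27, 2226: 365 days.
Jul 27, 2226 → Jul 27, 2227: 365 days.
Jul 27, 2227 → Aug 27, 2227: 31 days (July has 31).
Aug 27, 2227 → Sep 27, 2227: 31 days (August has 31).
Sep 27, 2227 → Oct 27, 2227: 30 days (September has 30).
Oct 27, 2227 → Nov 27, 2227: 31 days (October has 31).
Nov 27, 2227 → Dec 27, 2227: 30 days (November has 30).
Dec 27, 2227 → Jan 27, 2228: 31 days (December has 31).
Jan 27, 2228 → Feb 27, 2228: 31 days (January has 31).
Feb 27, 2228 → Mar 6, 2228: 8 days.
Total: 7528 days.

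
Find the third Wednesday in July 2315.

July 1, 2315 is a Thursday.
The first Wednesday is therefore July 7 (6 days later).
The third Wednesday is 7 + 2×7 = July 21.

July 21, 2315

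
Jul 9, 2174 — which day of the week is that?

Saturday

Doomsday rule: the anchor day for the 2100s is Sunday. For year 74: 74÷12 = 6 r 2, and 2÷4 = 0, so 6+2+0 = 8.
Sunday + 8 ≡ Monday — that's 2174's doomsday.
In July the doomsday date is Jul 11.
Jul 9 is 2 days before Jul 11; 2 mod 7 = 2, so Monday − 2 = Saturday.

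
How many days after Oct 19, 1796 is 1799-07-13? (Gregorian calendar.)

Oct 19, 1796 → Oct 19, 1797: 365 days.
Oct 19, 1797 → Oct 19, 1798: 365 days.
Oct 19, 1798 → Nov 19, 1798: 31 days (October has 31).
Nov 19, 1798 → Dec 19, 1798: 30 days (November has 30).
Dec 19, 1798 → Jan 19, 1799: 31 days (December has 31).
Jan 19, 1799 → Feb 19, 1799: 31 days (January has 31).
Feb 19, 1799 → Mar 19, 1799: 28 days (February has 28).
Mar 19, 1799 → Apr 19, 1799: 31 days (March has 31).
Apr 19, 1799 → May 19, 1799: 30 days (April has 30).
May 19, 1799 → Jun 19, 1799: 31 days (May has 31).
Jun 19, 1799 → Jul 13, 1799: 24 days.
Total: 997 days.

997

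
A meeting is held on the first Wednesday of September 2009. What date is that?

September 2, 2009

September 1, 2009 is a Tuesday.
The first Wednesday is therefore September 2 (1 days later).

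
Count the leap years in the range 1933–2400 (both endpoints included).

Multiples of 4 in [1933,2400]: 117.
Of those, multiples of 100: 5 (not leap unless ÷400).
Multiples of 400: 2.
Leap years = 117 − 5 + 2 = 114.

114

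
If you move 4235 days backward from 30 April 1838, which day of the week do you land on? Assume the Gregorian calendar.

First find the weekday of Apr 30, 1838. Doomsday rule: the anchor day for the 1800s is Friday. For year 38: 38÷12 = 3 r 2, and 2÷4 = 0, so 3+2+0 = 5.
Friday + 5 ≡ Wednesday — that's 1838's doomsday.
In April the doomsday date is Apr 4.
Apr 30 is 26 days after Apr 4; 26 mod 7 = 5, so Wednesday + 5 = Monday.
4235 mod 7 = 0, so 4235 days before a Monday is Monday − 0 = Monday.

Monday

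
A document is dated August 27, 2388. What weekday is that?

Doomsday rule: the anchor day for the 2300s is Wednesday. For year 88: 88÷12 = 7 r 4, and 4÷4 = 1, so 7+4+1 = 12.
Wednesday + 12 ≡ Monday — that's 2388's doomsday.
In August the doomsday date is Aug 8.
Aug 27 is 19 days after Aug 8; 19 mod 7 = 5, so Monday + 5 = Saturday.

Saturday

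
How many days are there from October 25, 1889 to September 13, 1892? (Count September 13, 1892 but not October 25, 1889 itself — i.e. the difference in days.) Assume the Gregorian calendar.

Oct 25, 1889 → Oct 25, 1890: 365 days.
Oct 25, 1890 → Oct 25, 1891: 365 days.
Oct 25, 1891 → Nov 25, 1891: 31 days (October has 31).
Nov 25, 1891 → Dec 25, 1891: 30 days (November has 30).
Dec 25, 1891 → Jan 25, 1892: 31 days (December has 31).
Jan 25, 1892 → Feb 25, 1892: 31 days (January has 31).
Feb 25, 1892 → Mar 25, 1892: 29 days (February has 29).
Mar 25, 1892 → Apr 25, 1892: 31 days (March has 31).
Apr 25, 1892 → May 25, 1892: 30 days (April has 30).
May 25, 1892 → Jun 25, 1892: 31 days (May has 31).
Jun 25, 1892 → Jul 25, 1892: 30 days (June has 30).
Jul 25, 1892 → Aug 25, 1892: 31 days (July has 31).
Aug 25, 1892 → Sep 13, 1892: 19 days.
Total: 1054 days.

1054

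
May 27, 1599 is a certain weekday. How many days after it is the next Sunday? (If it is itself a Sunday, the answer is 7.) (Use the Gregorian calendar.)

May 27, 1599 is a Thursday.
From Thursday to the next Sunday is 3 days.

3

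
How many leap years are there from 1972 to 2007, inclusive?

9

Multiples of 4 in [1972,2007]: 9.
Of those, multiples of 100: 1 (not leap unless ÷400).
Multiples of 400: 1.
Leap years = 9 − 1 + 1 = 9.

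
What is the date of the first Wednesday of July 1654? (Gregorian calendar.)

July 1, 1654

July 1, 1654 is a Wednesday.
The first Wednesday is therefore July 1 (same day).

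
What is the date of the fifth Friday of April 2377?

April 1, 2377 is a Friday.
The first Friday is therefore April 1 (same day).
The fifth Friday is 1 + 4×7 = April 29.

April 29, 2377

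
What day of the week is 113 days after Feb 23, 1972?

Thursday

First find the weekday of Feb 23, 1972. Doomsday rule: the anchor day for the 1900s is Wednesday. For year 72: 72÷12 = 6 r 0, and 0÷4 = 0, so 6+0+0 = 6.
Wednesday + 6 ≡ Tuesday — that's 1972's doomsday.
In February the doomsday date is Feb 29 (1972 is a leap year (divisible by 4)).
Feb 23 is 6 days before Feb 29; 6 mod 7 = 6, so Tuesday − 6 = Wednesday.
113 mod 7 = 1, so 113 days after a Wednesday is Wednesday + 1 = Thursday.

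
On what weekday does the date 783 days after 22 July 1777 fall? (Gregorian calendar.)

Jul 22, 1777 is a Tuesday.
783 mod 7 = 6, so 783 days after a Tuesday is Tuesday + 6 = Monday.

Monday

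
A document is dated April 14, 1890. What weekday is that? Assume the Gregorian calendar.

Monday

Doomsday rule: the anchor day for the 1800s is Friday. For year 90: 90÷12 = 7 r 6, and 6÷4 = 1, so 7+6+1 = 14.
Friday + 14 ≡ Friday — that's 1890's doomsday.
In April the doomsday date is Apr 4.
Apr 14 is 10 days after Apr 4; 10 mod 7 = 3, so Friday + 3 = Monday.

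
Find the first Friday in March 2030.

March 1, 2030

March 1, 2030 is a Friday.
The first Friday is therefore March 1 (same day).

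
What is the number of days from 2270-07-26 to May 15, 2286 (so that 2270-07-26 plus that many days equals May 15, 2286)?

5772

Jul 26, 2270 → Jul 26, 2271: 365 days.
Jul 26, 2271 → Jul 26, 2272: 366 days (Feb 29, 2272 is in that span).
Jul 26, 2272 → Jul 26, 2273: 365 days.
Jul 26, 2273 → Jul 26, 2274: 365 days.
Jul 26, 2274 → Jul 26, 2275: 365 days.
Jul 26, 2275 → Jul 26, 2276: 366 days (Feb 29, 2276 is in that span).
Jul 26, 2276 → Jul 26, 2277: 365 days.
Jul 26, 2277 → Jul 26, 2278: 365 days.
Jul 26, 2278 → Jul 26, 2279: 365 days.
Jul 26, 2279 → Jul 26, 2280: 366 days (Feb 29, 2280 is in that span).
Jul 26, 2280 → Jul 26, 2281: 365 days.
Jul 26, 2281 → Jul 26, 2282: 365 days.
Jul 26, 2282 → Jul 26, 2283: 365 days.
Jul 26, 2283 → Jul 26, 2284: 366 days (Feb 29, 2284 is in that span).
Jul 26, 2284 → Jul 26, 2285: 365 days.
Jul 26, 2285 → Aug 26, 2285: 31 days (July has 31).
Aug 26, 2285 → Sep 26, 2285: 31 days (August has 31).
Sep 26, 2285 → Oct 26, 2285: 30 days (September has 30).
Oct 26, 2285 → Nov 26, 2285: 31 days (October has 31).
Nov 26, 2285 → Dec 26, 2285: 30 days (November has 30).
Dec 26, 2285 → Jan 26, 2286: 31 days (December has 31).
Jan 26, 2286 → Feb 26, 2286: 31 days (January has 31).
Feb 26, 2286 → Mar 26, 2286: 28 days (February has 28).
Mar 26, 2286 → Apr 26, 2286: 31 days (March has 31).
Apr 26, 2286 → May 15, 2286: 19 days.
Total: 5772 days.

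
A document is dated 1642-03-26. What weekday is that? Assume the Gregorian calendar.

Doomsday rule: the anchor day for the 1600s is Tuesday. For year 42: 42÷12 = 3 r 6, and 6÷4 = 1, so 3+6+1 = 10.
Tuesday + 10 ≡ Friday — that's 1642's doomsday.
In March the doomsday date is Mar 14.
Mar 26 is 12 days after Mar 14; 12 mod 7 = 5, so Friday + 5 = Wednesday.

Wednesday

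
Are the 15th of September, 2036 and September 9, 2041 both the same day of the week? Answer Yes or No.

From Sep 15, 2036 to Sep 9, 2041 is 1820 days.
1820 mod 7 = 0, so they are the same weekday.
(Sep 15, 2036 is a Monday; Sep 9, 2041 is a Monday.)

Yes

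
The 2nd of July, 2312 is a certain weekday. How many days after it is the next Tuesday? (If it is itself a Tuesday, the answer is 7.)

7

Jul 2, 2312 is a Tuesday.
From Tuesday to the next Tuesday is 7 days.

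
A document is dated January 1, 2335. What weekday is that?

Tuesday

Doomsday rule: the anchor day for the 2300s is Wednesday. For year 35: 35÷12 = 2 r 11, and 11÷4 = 2, so 2+11+2 = 15.
Wednesday + 15 ≡ Thursday — that's 2335's doomsday.
In January the doomsday date is Jan 3 (2335 is not a leap year).
Jan 1 is 2 days before Jan 3; 2 mod 7 = 2, so Thursday − 2 = Tuesday.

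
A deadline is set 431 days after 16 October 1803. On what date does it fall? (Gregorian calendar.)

December 20, 1804

+366 (one year; includes Feb 29, 1804) → Oct 16, 1804 (65 left).
Oct has 31 days: +16 → Nov 1, 1804 (49 left).
Nov has 30 days: +30 → Dec 1, 1804 (19 left).
+19 → Dec 20, 1804.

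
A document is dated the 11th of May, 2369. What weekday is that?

Doomsday rule: the anchor day for the 2300s is Wednesday. For year 69: 69÷12 = 5 r 9, and 9÷4 = 2, so 5+9+2 = 16.
Wednesday + 16 ≡ Friday — that's 2369's doomsday.
In May the doomsday date is May 9.
May 11 is 2 days after May 9; 2 mod 7 = 2, so Friday + 2 = Sunday.

Sunday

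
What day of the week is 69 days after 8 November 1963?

Thursday

First find the weekday of Nov 8, 1963. Doomsday rule: the anchor day for the 1900s is Wednesday. For year 63: 63÷12 = 5 r 3, and 3÷4 = 0, so 5+3+0 = 8.
Wednesday + 8 ≡ Thursday — that's 1963's doomsday.
In November the doomsday date is Nov 7.
Nov 8 is 1 day after Nov 7; 1 mod 7 = 1, so Thursday + 1 = Friday.
69 mod 7 = 6, so 69 days after a Friday is Friday + 6 = Thursday.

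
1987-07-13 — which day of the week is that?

Monday

January 1, 1987 is a Thursday.
Jan 1, 1987 → Feb 1, 1987: 31 days (January has 31).
Feb 1, 1987 → Mar 1, 1987: 28 days (February has 28).
Mar 1, 1987 → Apr 1, 1987: 31 days (March has 31).
Apr 1, 1987 → May 1, 1987: 30 days (April has 30).
May 1, 1987 → Jun 1, 1987: 31 days (May has 31).
Jun 1, 1987 → Jul 1, 1987: 30 days (June has 30).
Jul 1, 1987 → Jul 13, 1987: 12 days.
Total: 193 days.
193 mod 7 = 4, so Thursday + 4 = Monday.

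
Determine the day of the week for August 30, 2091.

Thursday

January 1, 2091 is a Monday.
Jan 1, 2091 → Feb 1, 2091: 31 days (January has 31).
Feb 1, 2091 → Mar 1, 2091: 28 days (February has 28).
Mar 1, 2091 → Apr 1, 2091: 31 days (March has 31).
Apr 1, 2091 → May 1, 2091: 30 days (April has 30).
May 1, 2091 → Jun 1, 2091: 31 days (May has 31).
Jun 1, 2091 → Jul 1, 2091: 30 days (June has 30).
Jul 1, 2091 → Aug 1, 2091: 31 days (July has 31).
Aug 1, 2091 → Aug 30, 2091: 29 days.
Total: 241 days.
241 mod 7 = 3, so Monday + 3 = Thursday.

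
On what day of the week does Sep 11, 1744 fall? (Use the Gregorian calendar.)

Doomsday rule: the anchor day for the 1700s is Sunday. For year 44: 44÷12 = 3 r 8, and 8÷4 = 2, so 3+8+2 = 13.
Sunday + 13 ≡ Saturday — that's 1744's doomsday.
In September the doomsday date is Sep 5.
Sep 11 is 6 days after Sep 5; 6 mod 7 = 6, so Saturday + 6 = Friday.

Friday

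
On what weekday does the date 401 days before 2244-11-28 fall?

First find the weekday of Nov 28, 2244. Doomsday rule: the anchor day for the 2200s is Friday. For year 44: 44÷12 = 3 r 8, and 8÷4 = 2, so 3+8+2 = 13.
Friday + 13 ≡ Thursday — that's 2244's doomsday.
In November the doomsday date is Nov 7.
Nov 28 is 21 days after Nov 7; 21 mod 7 = 0, so Thursday + 0 = Thursday.
401 mod 7 = 2, so 401 days before a Thursday is Thursday − 2 = Tuesday.

Tuesday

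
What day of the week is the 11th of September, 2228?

Thursday

Doomsday rule: the anchor day for the 2200s is Friday. For year 28: 28÷12 = 2 r 4, and 4÷4 = 1, so 2+4+1 = 7.
Friday + 7 ≡ Friday — that's 2228's doomsday.
In September the doomsday date is Sep 5.
Sep 11 is 6 days after Sep 5; 6 mod 7 = 6, so Friday + 6 = Thursday.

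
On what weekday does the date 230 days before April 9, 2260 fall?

Apr 9, 2260 is a Monday.
230 mod 7 = 6, so 230 days before a Monday is Monday − 6 = Tuesday.

Tuesday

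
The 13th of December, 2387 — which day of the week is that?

Doomsday rule: the anchor day for the 2300s is Wednesday. For year 87: 87÷12 = 7 r 3, and 3÷4 = 0, so 7+3+0 = 10.
Wednesday + 10 ≡ Saturday — that's 2387's doomsday.
In December the doomsday date is Dec 12.
Dec 13 is 1 day after Dec 12; 1 mod 7 = 1, so Saturday + 1 = Sunday.

Sunday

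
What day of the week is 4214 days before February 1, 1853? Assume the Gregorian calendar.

Feb 1, 1853 is a Tuesday.
4214 mod 7 = 0, so 4214 days before a Tuesday is Tuesday − 0 = Tuesday.

Tuesday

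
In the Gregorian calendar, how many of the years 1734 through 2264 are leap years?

Multiples of 4 in [1734,2264]: 133.
Of those, multiples of 100: 5 (not leap unless ÷400).
Multiples of 400: 1.
Leap years = 133 − 5 + 1 = 129.

129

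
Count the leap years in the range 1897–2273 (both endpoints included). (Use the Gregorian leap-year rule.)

Multiples of 4 in [1897,2273]: 94.
Of those, multiples of 100: 4 (not leap unless ÷400).
Multiples of 400: 1.
Leap years = 94 − 4 + 1 = 91.

91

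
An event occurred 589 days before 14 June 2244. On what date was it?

−366 (one year; includes Feb 29, 2244) → Jun 14, 2243 (223 left).
−14 → May 31, 2243 (end of May, 31 days; 209 left).
−31 → Apr 30, 2243 (end of Apr, 30 days; 178 left).
−30 → Mar 31, 2243 (end of Mar, 31 days; 148 left).
−31 → Feb 28, 2243 (end of Feb, 28 days; 117 left).
−28 → Jan 31, 2243 (end of Jan, 31 days; 89 left).
−31 → Dec 31, 2242 (end of Dec, 31 days; 58 left).
−31 → Nov 30, 2242 (end of Nov, 30 days; 27 left).
−27 → Nov 3, 2242.

November 3, 2242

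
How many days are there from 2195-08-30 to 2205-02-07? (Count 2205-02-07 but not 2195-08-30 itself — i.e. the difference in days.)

3448

Aug 30, 2195 → Aug 30, 2196: 366 days (Feb 29, 2196 is in that span).
Aug 30, 2196 → Aug 30, 2197: 365 days.
Aug 30, 2197 → Aug 30, 2198: 365 days.
Aug 30, 2198 → Aug 30, 2199: 365 days.
Aug 30, 2199 → Aug 30, 2200: 365 days.
Aug 30, 2200 → Aug 30, 2201: 365 days.
Aug 30, 2201 → Aug 30, 2202: 365 days.
Aug 30, 2202 → Aug 30, 2203: 365 days.
Aug 30, 2203 → Aug 30, 2204: 366 days (Feb 29, 2204 is in that span).
Aug 30, 2204 → Sep 30, 2204: 31 days (August has 31).
Sep 30, 2204 → Oct 30, 2204: 30 days (September has 30).
Oct 30, 2204 → Nov 30, 2204: 31 days (October has 31).
Nov 30, 2204 → Dec 30, 2204: 30 days (November has 30).
Dec 30, 2204 → Jan 30, 2205: 31 days (December has 31).
Jan 30, 2205 → Feb 7, 2205: 8 days.
Total: 3448 days.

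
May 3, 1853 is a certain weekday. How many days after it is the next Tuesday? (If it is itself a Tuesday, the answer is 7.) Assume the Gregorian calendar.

7

May 3, 1853 is a Tuesday.
From Tuesday to the next Tuesday is 7 days.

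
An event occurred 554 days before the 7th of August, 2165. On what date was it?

January 31, 2164

−365 (one year) → Aug 7, 2164 (189 left).
−7 → Jul 31, 2164 (end of Jul, 31 days; 182 left).
−31 → Jun 30, 2164 (end of Jun, 30 days; 151 left).
−30 → May 31, 2164 (end of May, 31 days; 121 left).
−31 → Apr 30, 2164 (end of Apr, 30 days; 90 left).
−30 → Mar 31, 2164 (end of Mar, 31 days; 60 left).
−31 → Feb 29, 2164 (end of Feb, 29 days; 29 left).
−29 → Jan 31, 2164 (end of Jan, 31 days; 0 left).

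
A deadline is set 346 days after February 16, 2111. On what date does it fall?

Feb has 28 days: +13 → Mar 1, 2111 (333 left).
Mar has 31 days: +31 → Apr 1, 2111 (302 left).
Apr has 30 days: +30 → May 1, 2111 (272 left).
May has 31 days: +31 → Jun 1, 2111 (241 left).
Jun has 30 days: +30 → Jul 1, 2111 (211 left).
Jul has 31 days: +31 → Aug 1, 2111 (180 left).
Aug has 31 days: +31 → Sep 1, 2111 (149 left).
Sep has 30 days: +30 → Oct 1, 2111 (119 left).
Oct has 31 days: +31 → Nov 1, 2111 (88 left).
Nov has 30 days: +30 → Dec 1, 2111 (58 left).
Dec has 31 days: +31 → Jan 1, 2112 (27 left).
+27 → Jan 28, 2112.

January 28, 2112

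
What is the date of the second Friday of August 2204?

August 10, 2204

August 1, 2204 is a Wednesday.
The first Friday is therefore August 3 (2 days later).
The second Friday is 3 + 1×7 = August 10.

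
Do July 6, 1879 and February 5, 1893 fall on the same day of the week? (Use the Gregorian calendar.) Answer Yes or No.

From Jul 6, 1879 to Feb 5, 1893 is 4963 days.
4963 mod 7 = 0, so they are the same weekday.
(Jul 6, 1879 is a Sunday; Feb 5, 1893 is a Sunday.)

Yes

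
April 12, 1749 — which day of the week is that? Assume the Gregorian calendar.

Saturday

Doomsday rule: the anchor day for the 1700s is Sunday. For year 49: 49÷12 = 4 r 1, and 1÷4 = 0, so 4+1+0 = 5.
Sunday + 5 ≡ Friday — that's 1749's doomsday.
In April the doomsday date is Apr 4.
Apr 12 is 8 days after Apr 4; 8 mod 7 = 1, so Friday + 1 = Saturday.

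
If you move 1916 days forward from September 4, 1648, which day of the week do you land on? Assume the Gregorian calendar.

Wednesday

First find the weekday of Sep 4, 1648. Doomsday rule: the anchor day for the 1600s is Tuesday. For year 48: 48÷12 = 4 r 0, and 0÷4 = 0, so 4+0+0 = 4.
Tuesday + 4 ≡ Saturday — that's 1648's doomsday.
In September the doomsday date is Sep 5.
Sep 4 is 1 day before Sep 5; 1 mod 7 = 1, so Saturday − 1 = Friday.
1916 mod 7 = 5, so 1916 days after a Friday is Friday + 5 = Wednesday.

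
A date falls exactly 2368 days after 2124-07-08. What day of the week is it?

First find the weekday of Jul 8, 2124. Doomsday rule: the anchor day for the 2100s is Sunday. For year 24: 24÷12 = 2 r 0, and 0÷4 = 0, so 2+0+0 = 2.
Sunday + 2 ≡ Tuesday — that's 2124's doomsday.
In July the doomsday date is Jul 11.
Jul 8 is 3 days before Jul 11; 3 mod 7 = 3, so Tuesday − 3 = Saturday.
2368 mod 7 = 2, so 2368 days after a Saturday is Saturday + 2 = Monday.

Monday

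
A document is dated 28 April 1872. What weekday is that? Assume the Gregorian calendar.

Doomsday rule: the anchor day for the 1800s is Friday. For year 72: 72÷12 = 6 r 0, and 0÷4 = 0, so 6+0+0 = 6.
Friday + 6 ≡ Thursday — that's 1872's doomsday.
In April the doomsday date is Apr 4.
Apr 28 is 24 days after Apr 4; 24 mod 7 = 3, so Thursday + 3 = Sunday.

Sunday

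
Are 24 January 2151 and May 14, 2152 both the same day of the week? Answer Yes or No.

Yes

From Jan 24, 2151 to May 14, 2152 is 476 days.
476 mod 7 = 0, so they are the same weekday.
(Jan 24, 2151 is a Sunday; May 14, 2152 is a Sunday.)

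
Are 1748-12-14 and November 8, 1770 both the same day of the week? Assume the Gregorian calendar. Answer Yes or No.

No

From Dec 14, 1748 to Nov 8, 1770 is 7999 days.
7999 mod 7 = 5, so they are different weekdays.
(Dec 14, 1748 is a Saturday; Nov 8, 1770 is a Thursday.)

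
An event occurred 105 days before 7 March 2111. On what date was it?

November 22, 2110

−7 → Feb 28, 2111 (end of Feb, 28 days; 98 left).
−28 → Jan 31, 2111 (end of Jan, 31 days; 70 left).
−31 → Dec 31, 2110 (end of Dec, 31 days; 39 left).
−31 → Nov 30, 2110 (end of Nov, 30 days; 8 left).
−8 → Nov 22, 2110.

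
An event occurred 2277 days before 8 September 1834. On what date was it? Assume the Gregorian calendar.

−365 (one year) → Sep 8, 1833 (1912 left).
−365 (one year) → Sep 8, 1832 (1547 left).
−366 (one year; includes Feb 29, 1832) → Sep 8, 1831 (1181 left).
−365 (one year) → Sep 8, 1830 (816 left).
−365 (one year) → Sep 8, 1829 (451 left).
−365 (one year) → Sep 8, 1828 (86 left).
−8 → Aug 31, 1828 (end of Aug, 31 days; 78 left).
−31 → Jul 31, 1828 (end of Jul, 31 days; 47 left).
−31 → Jun 30, 1828 (end of Jun, 30 days; 16 left).
−16 → Jun 14, 1828.

June 14, 1828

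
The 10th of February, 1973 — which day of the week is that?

Doomsday rule: the anchor day for the 1900s is Wednesday. For year 73: 73÷12 = 6 r 1, and 1÷4 = 0, so 6+1+0 = 7.
Wednesday + 7 ≡ Wednesday — that's 1973's doomsday.
In February the doomsday date is Feb 28 (1973 is not a leap year).
Feb 10 is 18 days before Feb 28; 18 mod 7 = 4, so Wednesday − 4 = Saturday.

Saturday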